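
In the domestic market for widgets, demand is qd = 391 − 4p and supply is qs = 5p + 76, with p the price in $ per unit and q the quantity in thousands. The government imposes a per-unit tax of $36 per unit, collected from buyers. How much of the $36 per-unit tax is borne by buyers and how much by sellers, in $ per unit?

Buyers bear $20 per unit; sellers bear $16 per unit.

Before the tax: set 391 − 4p = 5p + 76 → p* = $35, q* = 251.
With the tax collected from buyers, demand (in seller-price terms) shifts: qd = 391 − 4(p + 36).
New equilibrium: buyers pay $55, sellers receive $19, q = 171. (Wedge: pb − ps = 36.)
Burden on buyers: $20; on sellers: $16. (They sum to $36.)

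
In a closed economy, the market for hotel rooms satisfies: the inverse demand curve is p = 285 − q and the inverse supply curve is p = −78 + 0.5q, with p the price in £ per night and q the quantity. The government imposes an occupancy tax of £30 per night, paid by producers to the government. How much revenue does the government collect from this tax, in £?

Rewrite in direct form: qd = 285 − p and qs = 2p + 156.
Before the tax: set 285 − p = 2p + 156 → p* = £43, q* = 242.
With the tax collected from producers, supply shifts: qs = 2(p − 30) + 156.
Solving gives q = 222 with consumers paying £63 and producers receiving £33 (the £30 wedge).
Revenue = t · Q = 30 · 222 = £6660.

Tax revenue = £6660.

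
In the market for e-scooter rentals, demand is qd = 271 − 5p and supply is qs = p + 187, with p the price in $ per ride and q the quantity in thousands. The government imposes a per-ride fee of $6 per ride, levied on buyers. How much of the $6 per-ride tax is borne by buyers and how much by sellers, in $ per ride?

Buyers bear $1 per ride; sellers bear $5 per ride.

Without the tax, 271 − 5p = p + 187 gives 6p = 84, so p* = $14 and q* = 201.
With the tax collected from buyers, demand (in seller-price terms) shifts: qd = 271 − 5(p + 6).
Solving gives q = 196 with buyers paying $15 and sellers receiving $9 (the $6 wedge).
Burden on buyers: $1; on sellers: $5. (They sum to $6.)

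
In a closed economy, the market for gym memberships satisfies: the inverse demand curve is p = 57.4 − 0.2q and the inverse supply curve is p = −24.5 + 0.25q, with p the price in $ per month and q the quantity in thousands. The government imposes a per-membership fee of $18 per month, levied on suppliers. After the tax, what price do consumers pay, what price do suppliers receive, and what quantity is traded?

Inverting to q(p) form: qd = 287 − 5p; qs = 4p + 98.
Before the tax: set 287 − 5p = 4p + 98 → p* = $21, q* = 182.
With the tax collected from suppliers, supply shifts: qs = 4(p − 18) + 98.
Solving gives q = 142 with consumers paying $29 and suppliers receiving $11 (the $18 wedge).
The less price-elastic side of the market bears the larger share of a per-unit tax.

Consumers pay $29; suppliers receive $11; quantity = 142.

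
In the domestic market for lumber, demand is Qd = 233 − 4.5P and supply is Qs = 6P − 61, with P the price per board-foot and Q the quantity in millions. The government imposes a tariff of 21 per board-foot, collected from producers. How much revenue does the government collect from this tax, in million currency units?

Tax revenue = 1113 million.

Before the tax: set 233 − 4.5P = 6P − 61 → P* = 28, Q* = 107.
With the tax collected from producers, supply shifts: Qs = 6(P − 21) − 61.
New equilibrium: buyers pay 40, producers receive 19, Q = 53. (Wedge: Pb − Ps = 21.)
Revenue = t · Q = 21 · 53 = 1113.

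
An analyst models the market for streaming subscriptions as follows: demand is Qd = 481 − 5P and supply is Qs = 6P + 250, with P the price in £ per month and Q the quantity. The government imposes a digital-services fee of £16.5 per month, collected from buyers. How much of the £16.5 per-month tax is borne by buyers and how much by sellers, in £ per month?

Buyers bear £9 per month; sellers bear £7.5 per month.

Before the tax: set 481 − 5P = 6P + 250 → P* = £21, Q* = 376.
With the tax collected from buyers, demand (in seller-price terms) shifts: Qd = 481 − 5(P + 16.5).
Solving gives Q = 331 with buyers paying £30 and sellers receiving £13.5 (the £16.5 wedge).
Burden on buyers: £9; on sellers: £7.5. (They sum to £16.5.)
The less price-elastic side of the market bears the larger share of a per-unit tax.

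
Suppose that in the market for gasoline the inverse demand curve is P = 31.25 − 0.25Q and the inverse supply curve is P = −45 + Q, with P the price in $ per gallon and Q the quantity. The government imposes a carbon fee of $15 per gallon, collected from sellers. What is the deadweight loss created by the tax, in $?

Deadweight loss = $90.

Rewrite in direct form: Qd = 125 − 4P and Qs = P + 45.
Before the tax: set 125 − 4P = P + 45 → P* = $16, Q* = 61.
With the tax collected from sellers, supply shifts: Qs = (P − 15) + 45.
Solving gives Q = 49 with consumers paying $19 and sellers receiving $4 (the $15 wedge).
Quantity falls by |ΔQ| = |61 − 49| = 12.
DWL = ½ · t · |ΔQ| = ½ · 15 · 12 = $90.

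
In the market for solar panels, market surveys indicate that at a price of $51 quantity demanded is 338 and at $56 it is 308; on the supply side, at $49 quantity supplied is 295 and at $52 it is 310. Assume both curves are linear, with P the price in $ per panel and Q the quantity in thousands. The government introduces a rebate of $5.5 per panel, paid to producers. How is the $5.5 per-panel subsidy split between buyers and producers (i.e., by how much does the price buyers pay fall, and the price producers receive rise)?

Buyers gain $2.5 per panel; producers gain $3 per panel.

Demand slope: (308 − 338)/(56 − 51) = -6, so Qd = 644 − 6P.
Supply slope: (310 − 295)/(52 − 49) = 5, so Qs = 5P + 50.
Without the subsidy, 644 − 6P = 5P + 50 gives 11P = 594, so P* = $54 and Q* = 320.
With a per-unit subsidy paid to producers, each receives P + 5.5 per unit sold, so supply becomes Qs = 5(P + 5.5) + 50.
New equilibrium: buyers pay $51.5, producers receive $57, Q = 335. (Wedge: Pb − Ps = −5.5.)
Gain to buyers: $2.5; to producers: $3. (They sum to $5.5.)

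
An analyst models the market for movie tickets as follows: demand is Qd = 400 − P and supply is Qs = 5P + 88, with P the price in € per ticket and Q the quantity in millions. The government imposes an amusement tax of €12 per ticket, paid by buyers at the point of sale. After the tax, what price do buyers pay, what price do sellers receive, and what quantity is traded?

Before the tax: set 400 − P = 5P + 88 → P* = €52, Q* = 348.
With the tax collected from buyers, demand (in seller-price terms) shifts: Qd = 400 − (P + 12).
Solving gives Q = 338 with buyers paying €62 and sellers receiving €50 (the €12 wedge).

Buyers pay €62; sellers receive €50; quantity = 338.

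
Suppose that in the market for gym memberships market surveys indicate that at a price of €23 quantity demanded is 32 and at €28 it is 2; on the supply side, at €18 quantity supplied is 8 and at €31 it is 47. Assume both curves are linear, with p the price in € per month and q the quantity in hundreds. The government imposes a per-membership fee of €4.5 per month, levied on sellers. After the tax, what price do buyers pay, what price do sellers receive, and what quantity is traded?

Demand slope: (2 − 32)/(28 − 23) = -6, so qd = 170 − 6p.
Supply slope: (47 − 8)/(31 − 18) = 3, so qs = 3p − 46.
Before the tax: set 170 − 6p = 3p − 46 → p* = €24, q* = 26.
With the tax collected from sellers, supply shifts: qs = 3(p − 4.5) − 46.
New equilibrium: buyers pay €25.5, sellers receive €21, q = 17. (Wedge: pb − ps = 4.5.)
The less price-elastic side of the market bears the larger share of a per-unit tax.

Buyers pay €25.5; sellers receive €21; quantity = 17.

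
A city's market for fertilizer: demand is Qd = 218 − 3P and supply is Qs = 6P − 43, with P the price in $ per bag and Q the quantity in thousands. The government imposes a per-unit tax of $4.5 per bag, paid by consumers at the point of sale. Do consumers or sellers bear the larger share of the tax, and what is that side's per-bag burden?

Before the tax: set 218 − 3P = 6P − 43 → P* = $29, Q* = 131.
With the tax collected from consumers, demand (in seller-price terms) shifts: Qd = 218 − 3(P + 4.5).
Solving gives Q = 122 with consumers paying $32 and sellers receiving $27.5 (the $4.5 wedge).
Per-bag burden: consumers $3, sellers $1.5.
Consumers take the larger share because demand is less price-elastic here (demand slope 3 vs supply slope 6).

Consumers bear the larger share: $3 per bag.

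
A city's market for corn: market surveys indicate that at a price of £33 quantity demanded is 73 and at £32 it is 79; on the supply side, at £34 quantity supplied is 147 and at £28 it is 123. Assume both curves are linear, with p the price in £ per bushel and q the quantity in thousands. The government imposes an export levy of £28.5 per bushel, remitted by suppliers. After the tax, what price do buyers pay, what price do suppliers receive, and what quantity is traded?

Demand slope: (79 − 73)/(32 − 33) = -6, so qd = 271 − 6p.
Supply slope: (123 − 147)/(28 − 34) = 4, so qs = 4p + 11.
Without the tax, 271 − 6p = 4p + 11 gives 10p = 260, so p* = £26 and q* = 115.
With the tax collected from suppliers, supply shifts: qs = 4(p − 28.5) + 11.
New equilibrium: buyers pay £37.4, suppliers receive £8.9, q = 46.6. (Wedge: pb − ps = 28.5.)
The less price-elastic side of the market bears the larger share of a per-unit tax.

Buyers pay £37.4; suppliers receive £8.9; quantity = 46.6.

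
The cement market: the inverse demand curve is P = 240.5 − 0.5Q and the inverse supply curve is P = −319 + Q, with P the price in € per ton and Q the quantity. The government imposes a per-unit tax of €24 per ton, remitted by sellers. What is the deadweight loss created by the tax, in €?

Rewrite in direct form: Qd = 481 − 2P and Qs = P + 319.
Without the tax, 481 − 2P = P + 319 gives 3P = 162, so P* = €54 and Q* = 373.
With the tax collected from sellers, supply shifts: Qs = (P − 24) + 319.
New equilibrium: consumers pay €62, sellers receive €38, Q = 357. (Wedge: Pb − Ps = 24.)
Quantity falls by |ΔQ| = |373 − 357| = 16.
DWL = ½ · t · |ΔQ| = ½ · 24 · 16 = €192.

Deadweight loss = €192.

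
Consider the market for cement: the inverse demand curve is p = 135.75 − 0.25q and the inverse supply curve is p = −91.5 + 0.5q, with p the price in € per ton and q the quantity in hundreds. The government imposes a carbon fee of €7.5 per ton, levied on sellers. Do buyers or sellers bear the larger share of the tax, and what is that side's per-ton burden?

Sellers bear the larger share: €5 per ton.

Inverting to q(p) form: qd = 543 − 4p; qs = 2p + 183.
Without the tax, 543 − 4p = 2p + 183 gives 6p = 360, so p* = €60 and q* = 303.
With the tax collected from sellers, supply shifts: qs = 2(p − 7.5) + 183.
New equilibrium: buyers pay €62.5, sellers receive €55, q = 293. (Wedge: pb − ps = 7.5.)
Per-ton burden: buyers €2.5, sellers €5.
Sellers take the larger share because supply is less price-elastic here (demand slope 4 vs supply slope 2).
The less price-elastic side of the market bears the larger share of a per-unit tax.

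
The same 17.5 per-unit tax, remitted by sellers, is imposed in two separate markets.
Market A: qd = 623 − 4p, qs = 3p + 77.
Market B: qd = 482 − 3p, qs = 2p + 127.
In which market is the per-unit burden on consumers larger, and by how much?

Market A: pre-tax p* = 78, q* = 311; post-tax q = 281; per-unit burden on consumers = 7.5.
Market B: pre-tax p* = 71, q* = 269; post-tax q = 248; per-unit burden on consumers = 7.
Difference: 7.5 vs 7 → market A is larger by 0.5.

Market A, by 0.5.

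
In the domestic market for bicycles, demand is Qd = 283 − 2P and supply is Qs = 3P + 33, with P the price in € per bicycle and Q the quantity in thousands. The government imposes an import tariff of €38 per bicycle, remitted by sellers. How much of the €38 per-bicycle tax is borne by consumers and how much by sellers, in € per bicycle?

Consumers bear €22.8 per bicycle; sellers bear €15.2 per bicycle.

Without the tax, 283 − 2P = 3P + 33 gives 5P = 250, so P* = €50 and Q* = 183.
With the tax collected from sellers, supply shifts: Qs = 3(P − 38) + 33.
Solving gives Q = 137.4 with consumers paying €72.8 and sellers receiving €34.8 (the €38 wedge).
Burden on consumers: €22.8; on sellers: €15.2. (They sum to €38.)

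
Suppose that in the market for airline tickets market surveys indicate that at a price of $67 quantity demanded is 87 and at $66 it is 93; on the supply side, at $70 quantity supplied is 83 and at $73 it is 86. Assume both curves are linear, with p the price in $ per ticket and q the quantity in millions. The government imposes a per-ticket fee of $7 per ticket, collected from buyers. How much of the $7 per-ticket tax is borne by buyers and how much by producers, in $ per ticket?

Demand slope: (93 − 87)/(66 − 67) = -6, so qd = 489 − 6p.
Supply slope: (86 − 83)/(73 − 70) = 1, so qs = p + 13.
Before the tax: set 489 − 6p = p + 13 → p* = $68, q* = 81.
With the tax collected from buyers, demand (in seller-price terms) shifts: qd = 489 − 6(p + 7).
Solving gives q = 75 with buyers paying $69 and producers receiving $62 (the $7 wedge).
Burden on buyers: $1; on producers: $6. (They sum to $7.)
The less price-elastic side of the market bears the larger share of a per-unit tax.

Buyers bear $1 per ticket; producers bear $6 per ticket.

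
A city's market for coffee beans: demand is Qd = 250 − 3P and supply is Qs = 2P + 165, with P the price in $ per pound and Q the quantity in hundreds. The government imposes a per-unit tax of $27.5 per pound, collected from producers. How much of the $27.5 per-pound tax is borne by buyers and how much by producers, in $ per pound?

Buyers bear $11 per pound; producers bear $16.5 per pound.

Before the tax: set 250 − 3P = 2P + 165 → P* = $17, Q* = 199.
With the tax collected from producers, supply shifts: Qs = 2(P − 27.5) + 165.
New equilibrium: buyers pay $28, producers receive $0.5, Q = 166. (Wedge: Pb − Ps = 27.5.)
Burden on buyers: $11; on producers: $16.5. (They sum to $27.5.)
The less price-elastic side of the market bears the larger share of a per-unit tax.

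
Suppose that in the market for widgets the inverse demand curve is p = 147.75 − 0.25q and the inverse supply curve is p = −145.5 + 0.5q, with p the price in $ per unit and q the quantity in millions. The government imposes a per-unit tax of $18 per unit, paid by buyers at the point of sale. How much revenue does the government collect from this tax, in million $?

Tax revenue = $6606 million.

Rewrite in direct form: qd = 591 − 4p and qs = 2p + 291.
Before the tax: set 591 − 4p = 2p + 291 → p* = $50, q* = 391.
With the tax collected from buyers, demand (in seller-price terms) shifts: qd = 591 − 4(p + 18).
Solving gives q = 367 with buyers paying $56 and suppliers receiving $38 (the $18 wedge).
Revenue = t · Q = 18 · 367 = $6606.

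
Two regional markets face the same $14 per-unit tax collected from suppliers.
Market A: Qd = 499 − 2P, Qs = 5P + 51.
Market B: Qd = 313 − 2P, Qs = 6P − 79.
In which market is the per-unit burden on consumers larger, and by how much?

Market A: pre-tax P* = $64, Q* = 371; post-tax Q = 351; per-unit burden on consumers = $10.
Market B: pre-tax P* = $49, Q* = 215; post-tax Q = 194; per-unit burden on consumers = $10.5.
Difference: $10 vs $10.5 → market B is larger by $0.5.

Market B, by $0.5.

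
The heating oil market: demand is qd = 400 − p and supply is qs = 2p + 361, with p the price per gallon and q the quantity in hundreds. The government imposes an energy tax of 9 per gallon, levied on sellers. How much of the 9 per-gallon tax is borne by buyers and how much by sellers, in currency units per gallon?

Before the tax: set 400 − p = 2p + 361 → p* = 13, q* = 387.
With the tax collected from sellers, supply shifts: qs = 2(p − 9) + 361.
New equilibrium: buyers pay 19, sellers receive 10, q = 381. (Wedge: pb − ps = 9.)
Burden on buyers: 6; on sellers: 3. (They sum to 9.)

Buyers bear 6 per gallon; sellers bear 3 per gallon.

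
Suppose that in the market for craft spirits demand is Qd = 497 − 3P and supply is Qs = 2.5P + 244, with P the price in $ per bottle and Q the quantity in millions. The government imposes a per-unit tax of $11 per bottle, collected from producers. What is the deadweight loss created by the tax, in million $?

Without the tax, 497 − 3P = 2.5P + 244 gives 5.5P = 253, so P* = $46 and Q* = 359.
With the tax collected from producers, supply shifts: Qs = 2.5(P − 11) + 244.
New equilibrium: consumers pay $51, producers receive $40, Q = 344. (Wedge: Pb − Ps = 11.)
Quantity falls by |ΔQ| = |359 − 344| = 15.
DWL = ½ · t · |ΔQ| = ½ · 11 · 15 = $82.5.

Deadweight loss = $82.5 million.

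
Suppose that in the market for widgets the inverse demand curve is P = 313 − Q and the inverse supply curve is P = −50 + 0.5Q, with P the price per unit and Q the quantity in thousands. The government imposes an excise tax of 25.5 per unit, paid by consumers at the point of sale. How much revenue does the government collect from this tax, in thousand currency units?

Inverting to Q(P) form: Qd = 313 − P; Qs = 2P + 100.
Without the tax, 313 − P = 2P + 100 gives 3P = 213, so P* = 71 and Q* = 242.
With the tax collected from consumers, demand (in seller-price terms) shifts: Qd = 313 − (P + 25.5).
New equilibrium: consumers pay 88, suppliers receive 62.5, Q = 225. (Wedge: Pb − Ps = 25.5.)
Revenue = t · Q = 25.5 · 225 = 5737.5.

Tax revenue = 5737.5 thousand.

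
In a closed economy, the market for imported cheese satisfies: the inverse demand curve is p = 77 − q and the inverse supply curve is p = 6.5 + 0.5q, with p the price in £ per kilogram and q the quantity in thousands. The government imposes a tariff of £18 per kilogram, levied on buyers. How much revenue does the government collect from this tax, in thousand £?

Rewrite in direct form: qd = 77 − p and qs = 2p − 13.
Without the tax, 77 − p = 2p − 13 gives 3p = 90, so p* = £30 and q* = 47.
With the tax collected from buyers, demand (in seller-price terms) shifts: qd = 77 − (p + 18).
Solving gives q = 35 with buyers paying £42 and producers receiving £24 (the £18 wedge).
Revenue = t · Q = 18 · 35 = £630.

Tax revenue = £630 thousand.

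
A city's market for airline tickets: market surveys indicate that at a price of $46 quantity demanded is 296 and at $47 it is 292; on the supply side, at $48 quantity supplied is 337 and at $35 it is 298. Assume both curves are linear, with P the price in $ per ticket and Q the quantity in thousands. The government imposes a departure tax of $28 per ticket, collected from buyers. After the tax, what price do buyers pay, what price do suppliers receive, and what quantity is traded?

Demand slope: (292 − 296)/(47 − 46) = -4, so Qd = 480 − 4P.
Supply slope: (298 − 337)/(35 − 48) = 3, so Qs = 3P + 193.
Without the tax, 480 − 4P = 3P + 193 gives 7P = 287, so P* = $41 and Q* = 316.
With the tax collected from buyers, demand (in seller-price terms) shifts: Qd = 480 − 4(P + 28).
New equilibrium: buyers pay $53, suppliers receive $25, Q = 268. (Wedge: Pb − Ps = 28.)

Buyers pay $53; suppliers receive $25; quantity = 268.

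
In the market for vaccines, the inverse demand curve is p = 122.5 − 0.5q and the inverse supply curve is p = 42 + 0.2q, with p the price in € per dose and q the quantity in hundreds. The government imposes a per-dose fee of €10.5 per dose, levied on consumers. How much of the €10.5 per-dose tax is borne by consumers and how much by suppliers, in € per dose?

Inverting to q(p) form: qd = 245 − 2p; qs = 5p − 210.
Without the tax, 245 − 2p = 5p − 210 gives 7p = 455, so p* = €65 and q* = 115.
With the tax collected from consumers, demand (in seller-price terms) shifts: qd = 245 − 2(p + 10.5).
Solving gives q = 100 with consumers paying €72.5 and suppliers receiving €62 (the €10.5 wedge).
Burden on consumers: €7.5; on suppliers: €3. (They sum to €10.5.)
The less price-elastic side of the market bears the larger share of a per-unit tax.

Consumers bear €7.5 per dose; suppliers bear €3 per dose.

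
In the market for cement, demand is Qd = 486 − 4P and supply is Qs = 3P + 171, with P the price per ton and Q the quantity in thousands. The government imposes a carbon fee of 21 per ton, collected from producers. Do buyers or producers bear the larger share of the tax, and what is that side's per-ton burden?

Before the tax: set 486 − 4P = 3P + 171 → P* = 45, Q* = 306.
With the tax collected from producers, supply shifts: Qs = 3(P − 21) + 171.
Solving gives Q = 270 with buyers paying 54 and producers receiving 33 (the 21 wedge).
Per-ton burden: buyers 9, producers 12.
Producers take the larger share because supply is less price-elastic here (demand slope 4 vs supply slope 3).

Producers bear the larger share: 12 per ton.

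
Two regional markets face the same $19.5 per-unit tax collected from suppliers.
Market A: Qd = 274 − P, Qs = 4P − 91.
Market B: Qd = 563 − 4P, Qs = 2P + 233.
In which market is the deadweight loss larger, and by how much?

Market A: pre-tax P* = $73, Q* = 201; post-tax Q = 185.4; deadweight loss = $152.1.
Market B: pre-tax P* = $55, Q* = 343; post-tax Q = 317; deadweight loss = $253.5.
Difference: $152.1 vs $253.5 → market B is larger by $101.4.

Market B, by $101.4.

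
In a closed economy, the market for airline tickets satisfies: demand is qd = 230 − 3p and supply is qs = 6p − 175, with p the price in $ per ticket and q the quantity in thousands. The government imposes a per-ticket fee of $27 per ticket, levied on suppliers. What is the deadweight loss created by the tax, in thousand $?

Deadweight loss = $729 thousand.

Before the tax: set 230 − 3p = 6p − 175 → p* = $45, q* = 95.
With the tax collected from suppliers, supply shifts: qs = 6(p − 27) − 175.
New equilibrium: buyers pay $63, suppliers receive $36, q = 41. (Wedge: pb − ps = 27.)
Quantity falls by |ΔQ| = |95 − 41| = 54.
DWL = ½ · t · |ΔQ| = ½ · 27 · 54 = $729.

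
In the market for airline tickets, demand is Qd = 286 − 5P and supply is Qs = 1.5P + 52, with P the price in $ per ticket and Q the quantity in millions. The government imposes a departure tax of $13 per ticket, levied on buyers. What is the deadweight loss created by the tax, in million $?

Before the tax: set 286 − 5P = 1.5P + 52 → P* = $36, Q* = 106.
With the tax collected from buyers, demand (in seller-price terms) shifts: Qd = 286 − 5(P + 13).
New equilibrium: buyers pay $39, suppliers receive $26, Q = 91. (Wedge: Pb − Ps = 13.)
Quantity falls by |ΔQ| = |106 − 91| = 15.
DWL = ½ · t · |ΔQ| = ½ · 13 · 15 = $97.5.

Deadweight loss = $97.5 million.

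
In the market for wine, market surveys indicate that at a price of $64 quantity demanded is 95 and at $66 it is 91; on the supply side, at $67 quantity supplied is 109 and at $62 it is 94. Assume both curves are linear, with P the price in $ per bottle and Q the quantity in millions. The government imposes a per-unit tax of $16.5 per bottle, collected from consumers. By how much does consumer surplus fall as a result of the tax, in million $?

Demand slope: (91 − 95)/(66 − 64) = -2, so Qd = 223 − 2P.
Supply slope: (94 − 109)/(62 − 67) = 3, so Qs = 3P − 92.
Before the tax: set 223 − 2P = 3P − 92 → P* = $63, Q* = 97.
With the tax collected from consumers, demand (in seller-price terms) shifts: Qd = 223 − 2(P + 16.5).
New equilibrium: consumers pay $72.9, producers receive $56.4, Q = 77.2. (Wedge: Pb − Ps = 16.5.)
ΔCS is the trapezoid between Q = 77.2 and Q = 97 of height $9.9: ½ · (97 + 77.2) · 9.9 = $862.29.

Consumer surplus falls by $862.29 million.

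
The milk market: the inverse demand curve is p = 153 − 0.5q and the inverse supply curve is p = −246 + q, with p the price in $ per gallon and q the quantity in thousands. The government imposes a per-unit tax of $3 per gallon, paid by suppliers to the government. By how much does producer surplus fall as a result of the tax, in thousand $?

Rewrite in direct form: qd = 306 − 2p and qs = p + 246.
Before the tax: set 306 − 2p = p + 246 → p* = $20, q* = 266.
With the tax collected from suppliers, supply shifts: qs = (p − 3) + 246.
New equilibrium: consumers pay $21, suppliers receive $18, q = 264. (Wedge: pb − ps = 3.)
ΔPS is the trapezoid between Q = 264 and Q = 266 of height $2: ½ · (266 + 264) · 2 = $530.

Producer surplus falls by $530 thousand.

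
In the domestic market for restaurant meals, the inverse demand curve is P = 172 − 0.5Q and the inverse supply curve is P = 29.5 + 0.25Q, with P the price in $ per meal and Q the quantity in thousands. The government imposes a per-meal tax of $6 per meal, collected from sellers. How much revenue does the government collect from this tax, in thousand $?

Rewrite in direct form: Qd = 344 − 2P and Qs = 4P − 118.
Without the tax, 344 − 2P = 4P − 118 gives 6P = 462, so P* = $77 and Q* = 190.
With the tax collected from sellers, supply shifts: Qs = 4(P − 6) − 118.
New equilibrium: buyers pay $81, sellers receive $75, Q = 182. (Wedge: Pb − Ps = 6.)
Revenue = t · Q = 6 · 182 = $1092.

Tax revenue = $1092 thousand.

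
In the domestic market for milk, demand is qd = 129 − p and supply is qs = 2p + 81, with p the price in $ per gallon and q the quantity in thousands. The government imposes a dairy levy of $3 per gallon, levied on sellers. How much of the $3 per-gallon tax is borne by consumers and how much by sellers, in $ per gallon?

Without the tax, 129 − p = 2p + 81 gives 3p = 48, so p* = $16 and q* = 113.
With the tax collected from sellers, supply shifts: qs = 2(p − 3) + 81.
New equilibrium: consumers pay $18, sellers receive $15, q = 111. (Wedge: pb − ps = 3.)
Burden on consumers: $2; on sellers: $1. (They sum to $3.)

Consumers bear $2 per gallon; sellers bear $1 per gallon.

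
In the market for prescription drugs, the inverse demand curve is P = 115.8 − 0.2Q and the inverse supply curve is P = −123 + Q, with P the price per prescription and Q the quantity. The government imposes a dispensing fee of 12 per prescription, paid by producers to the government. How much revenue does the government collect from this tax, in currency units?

Tax revenue = 2268.

Rewrite in direct form: Qd = 579 − 5P and Qs = P + 123.
Without the tax, 579 − 5P = P + 123 gives 6P = 456, so P* = 76 and Q* = 199.
With the tax collected from producers, supply shifts: Qs = (P − 12) + 123.
New equilibrium: buyers pay 78, producers receive 66, Q = 189. (Wedge: Pb − Ps = 12.)
Revenue = t · Q = 12 · 189 = 2268.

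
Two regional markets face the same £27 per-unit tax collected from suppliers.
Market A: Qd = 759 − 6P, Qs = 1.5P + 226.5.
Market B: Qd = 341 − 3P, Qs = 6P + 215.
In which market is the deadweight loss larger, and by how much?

Market B, by £291.6.

Market A: pre-tax P* = £71, Q* = 333; post-tax Q = 300.6; deadweight loss = £437.4.
Market B: pre-tax P* = £14, Q* = 299; post-tax Q = 245; deadweight loss = £729.
Difference: £437.4 vs £729 → market B is larger by £291.6.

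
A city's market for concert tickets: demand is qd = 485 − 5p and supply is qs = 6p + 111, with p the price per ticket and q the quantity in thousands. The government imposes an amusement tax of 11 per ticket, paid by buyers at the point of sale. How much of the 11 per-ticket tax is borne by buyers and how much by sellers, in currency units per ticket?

Before the tax: set 485 − 5p = 6p + 111 → p* = 34, q* = 315.
With the tax collected from buyers, demand (in seller-price terms) shifts: qd = 485 − 5(p + 11).
New equilibrium: buyers pay 40, sellers receive 29, q = 285. (Wedge: pb − ps = 11.)
Burden on buyers: 6; on sellers: 5. (They sum to 11.)
The less price-elastic side of the market bears the larger share of a per-unit tax.

Buyers bear 6 per ticket; sellers bear 5 per ticket.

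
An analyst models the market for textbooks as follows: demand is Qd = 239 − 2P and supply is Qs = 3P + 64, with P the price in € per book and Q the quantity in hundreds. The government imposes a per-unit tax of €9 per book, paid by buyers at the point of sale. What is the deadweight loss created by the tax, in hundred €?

Before the tax: set 239 − 2P = 3P + 64 → P* = €35, Q* = 169.
With the tax collected from buyers, demand (in seller-price terms) shifts: Qd = 239 − 2(P + 9).
New equilibrium: buyers pay €40.4, suppliers receive €31.4, Q = 158.2. (Wedge: Pb − Ps = 9.)
Quantity falls by |ΔQ| = |169 − 158.2| = 10.8.
DWL = ½ · t · |ΔQ| = ½ · 9 · 10.8 = €48.6.

Deadweight loss = €48.6 hundred.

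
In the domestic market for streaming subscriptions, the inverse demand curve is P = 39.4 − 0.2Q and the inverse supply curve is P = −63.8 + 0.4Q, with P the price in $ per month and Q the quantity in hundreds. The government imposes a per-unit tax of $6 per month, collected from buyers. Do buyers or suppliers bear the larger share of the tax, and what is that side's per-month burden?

Inverting to Q(P) form: Qd = 197 − 5P; Qs = 2.5P + 159.5.
Before the tax: set 197 − 5P = 2.5P + 159.5 → P* = $5, Q* = 172.
With the tax collected from buyers, demand (in seller-price terms) shifts: Qd = 197 − 5(P + 6).
Solving gives Q = 162 with buyers paying $7 and suppliers receiving $1 (the $6 wedge).
Per-month burden: buyers $2, suppliers $4.
Suppliers take the larger share because supply is less price-elastic here (demand slope 5 vs supply slope 2.5).
The less price-elastic side of the market bears the larger share of a per-unit tax.

Suppliers bear the larger share: $4 per month.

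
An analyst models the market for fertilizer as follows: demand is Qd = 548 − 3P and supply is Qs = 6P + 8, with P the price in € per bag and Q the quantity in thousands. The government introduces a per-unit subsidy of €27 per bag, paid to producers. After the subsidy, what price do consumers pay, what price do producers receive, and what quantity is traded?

Consumers pay €42; producers receive €69; quantity = 422.

Without the subsidy, 548 − 3P = 6P + 8 gives 9P = 540, so P* = €60 and Q* = 368.
With a per-unit subsidy paid to producers, each receives P + 27 per unit sold, so supply becomes Qs = 6(P + 27) + 8.
New equilibrium: consumers pay €42, producers receive €69, Q = 422. (Wedge: Pb − Ps = −27.)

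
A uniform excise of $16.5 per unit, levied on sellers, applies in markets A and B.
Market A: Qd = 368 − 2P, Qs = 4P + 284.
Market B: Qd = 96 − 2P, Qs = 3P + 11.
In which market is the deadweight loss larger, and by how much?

Market A: pre-tax P* = $14, Q* = 340; post-tax Q = 318; deadweight loss = $181.5.
Market B: pre-tax P* = $17, Q* = 62; post-tax Q = 42.2; deadweight loss = $163.35.
Difference: $181.5 vs $163.35 → market A is larger by $18.15.

Market A, by $18.15.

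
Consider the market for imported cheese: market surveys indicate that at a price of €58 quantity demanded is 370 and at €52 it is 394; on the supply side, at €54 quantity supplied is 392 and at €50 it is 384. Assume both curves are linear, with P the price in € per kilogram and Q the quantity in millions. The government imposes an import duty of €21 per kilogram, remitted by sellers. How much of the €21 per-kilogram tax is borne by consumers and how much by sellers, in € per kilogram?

Consumers bear €7 per kilogram; sellers bear €14 per kilogram.

Demand slope: (394 − 370)/(52 − 58) = -4, so Qd = 602 − 4P.
Supply slope: (384 − 392)/(50 − 54) = 2, so Qs = 2P + 284.
Before the tax: set 602 − 4P = 2P + 284 → P* = €53, Q* = 390.
With the tax collected from sellers, supply shifts: Qs = 2(P − 21) + 284.
Solving gives Q = 362 with consumers paying €60 and sellers receiving €39 (the €21 wedge).
Burden on consumers: €7; on sellers: €14. (They sum to €21.)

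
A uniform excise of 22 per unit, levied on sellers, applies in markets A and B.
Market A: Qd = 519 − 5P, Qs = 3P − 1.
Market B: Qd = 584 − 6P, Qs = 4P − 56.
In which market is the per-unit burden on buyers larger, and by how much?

Market B, by 0.55.

Market A: pre-tax P* = 65, Q* = 194; post-tax Q = 152.75; per-unit burden on buyers = 8.25.
Market B: pre-tax P* = 64, Q* = 200; post-tax Q = 147.2; per-unit burden on buyers = 8.8.
Difference: 8.25 vs 8.8 → market B is larger by 0.55.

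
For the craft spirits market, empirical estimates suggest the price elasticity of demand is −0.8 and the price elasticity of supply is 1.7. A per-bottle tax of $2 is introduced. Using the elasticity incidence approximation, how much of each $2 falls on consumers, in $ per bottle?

Consumers bear ≈ $1.36 per bottle.

Incidence ratio: consumers' share ≈ εs / (εs + |εd|) = 1.7 / (1.7 + 0.8) = 0.68.
So consumers bear ≈ 0.68 × $2 = $1.36; sellers bear $0.64.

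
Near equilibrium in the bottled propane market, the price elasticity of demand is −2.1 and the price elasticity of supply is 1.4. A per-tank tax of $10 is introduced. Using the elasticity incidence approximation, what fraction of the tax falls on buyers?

Incidence ratio: buyers' share ≈ εs / (εs + |εd|) = 1.4 / (1.4 + 2.1) = 0.4.
Supply is the less elastic side, so buyers bear the smaller share.

Buyers' share ≈ 0.4.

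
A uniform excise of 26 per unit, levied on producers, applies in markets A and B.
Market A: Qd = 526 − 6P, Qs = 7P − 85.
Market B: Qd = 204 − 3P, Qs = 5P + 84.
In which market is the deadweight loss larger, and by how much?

Market A: pre-tax P* = 47, Q* = 244; post-tax Q = 160; deadweight loss = 1092.
Market B: pre-tax P* = 15, Q* = 159; post-tax Q = 110.25; deadweight loss = 633.75.
Difference: 1092 vs 633.75 → market A is larger by 458.25.

Market A, by 458.25.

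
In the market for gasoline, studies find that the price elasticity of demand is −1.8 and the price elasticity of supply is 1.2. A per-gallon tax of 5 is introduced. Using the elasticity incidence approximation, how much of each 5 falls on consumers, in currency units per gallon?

Incidence ratio: consumers' share ≈ εs / (εs + |εd|) = 1.2 / (1.2 + 1.8) = 0.4.
So consumers bear ≈ 0.4 × 5 = 2; producers bear 3.

Consumers bear ≈ 2 per gallon.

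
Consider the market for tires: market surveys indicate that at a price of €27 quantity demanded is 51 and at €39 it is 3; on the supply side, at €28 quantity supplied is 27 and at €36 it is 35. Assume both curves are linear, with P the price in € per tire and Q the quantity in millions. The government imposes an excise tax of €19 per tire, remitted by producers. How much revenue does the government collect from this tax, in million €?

Demand slope: (3 − 51)/(39 − 27) = -4, so Qd = 159 − 4P.
Supply slope: (35 − 27)/(36 − 28) = 1, so Qs = P − 1.
Before the tax: set 159 − 4P = P − 1 → P* = €32, Q* = 31.
With the tax collected from producers, supply shifts: Qs = (P − 19) − 1.
Solving gives Q = 15.8 with consumers paying €35.8 and producers receiving €16.8 (the €19 wedge).
Revenue = t · Q = 19 · 15.8 = €300.2.

Tax revenue = €300.2 million.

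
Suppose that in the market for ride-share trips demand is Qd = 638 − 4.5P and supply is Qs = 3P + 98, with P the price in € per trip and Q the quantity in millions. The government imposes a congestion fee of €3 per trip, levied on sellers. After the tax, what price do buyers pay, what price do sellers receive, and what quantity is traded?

Without the tax, 638 − 4.5P = 3P + 98 gives 7.5P = 540, so P* = €72 and Q* = 314.
With the tax collected from sellers, supply shifts: Qs = 3(P − 3) + 98.
Solving gives Q = 308.6 with buyers paying €73.2 and sellers receiving €70.2 (the €3 wedge).

Buyers pay €73.2; sellers receive €70.2; quantity = 308.6.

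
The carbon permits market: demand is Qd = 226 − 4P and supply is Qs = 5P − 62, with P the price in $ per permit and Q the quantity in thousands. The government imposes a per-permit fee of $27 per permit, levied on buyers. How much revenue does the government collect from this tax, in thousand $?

Tax revenue = $1026 thousand.

Before the tax: set 226 − 4P = 5P − 62 → P* = $32, Q* = 98.
With the tax collected from buyers, demand (in seller-price terms) shifts: Qd = 226 − 4(P + 27).
Solving gives Q = 38 with buyers paying $47 and producers receiving $20 (the $27 wedge).
Revenue = t · Q = 27 · 38 = $1026.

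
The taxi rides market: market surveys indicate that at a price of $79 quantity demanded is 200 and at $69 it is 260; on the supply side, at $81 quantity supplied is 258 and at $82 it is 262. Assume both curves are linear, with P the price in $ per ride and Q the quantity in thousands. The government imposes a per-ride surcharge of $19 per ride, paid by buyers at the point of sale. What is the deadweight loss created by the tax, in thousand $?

Deadweight loss = $433.2 thousand.

Demand slope: (260 − 200)/(69 − 79) = -6, so Qd = 674 − 6P.
Supply slope: (262 − 258)/(82 − 81) = 4, so Qs = 4P − 66.
Without the tax, 674 − 6P = 4P − 66 gives 10P = 740, so P* = $74 and Q* = 230.
With the tax collected from buyers, demand (in seller-price terms) shifts: Qd = 674 − 6(P + 19).
New equilibrium: buyers pay $81.6, producers receive $62.6, Q = 184.4. (Wedge: Pb − Ps = 19.)
Quantity falls by |ΔQ| = |230 − 184.4| = 45.6.
DWL = ½ · t · |ΔQ| = ½ · 19 · 45.6 = $433.2.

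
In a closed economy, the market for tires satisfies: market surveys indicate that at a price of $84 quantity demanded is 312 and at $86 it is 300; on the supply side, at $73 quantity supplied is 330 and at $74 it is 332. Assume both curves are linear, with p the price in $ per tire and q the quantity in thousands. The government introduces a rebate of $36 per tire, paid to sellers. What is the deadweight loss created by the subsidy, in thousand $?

Demand slope: (300 − 312)/(86 − 84) = -6, so qd = 816 − 6p.
Supply slope: (332 − 330)/(74 − 73) = 2, so qs = 2p + 184.
Before the subsidy: set 816 − 6p = 2p + 184 → p* = $79, q* = 342.
With a per-unit subsidy paid to sellers, each receives p + 36 per unit sold, so supply becomes qs = 2(p + 36) + 184.
New equilibrium: consumers pay $70, sellers receive $106, q = 396. (Wedge: pb − ps = −36.)
Quantity rises by |ΔQ| = |342 − 396| = 54.
DWL = ½ · t · |ΔQ| = ½ · 36 · 54 = $972.

Deadweight loss = $972 thousand.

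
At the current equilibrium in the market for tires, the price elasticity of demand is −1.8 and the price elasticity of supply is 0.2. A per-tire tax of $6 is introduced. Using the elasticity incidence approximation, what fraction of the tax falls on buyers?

Buyers' share ≈ 0.1.

Incidence ratio: buyers' share ≈ εs / (εs + |εd|) = 0.2 / (0.2 + 1.8) = 0.1.
Supply is the less elastic side, so buyers bear the smaller share.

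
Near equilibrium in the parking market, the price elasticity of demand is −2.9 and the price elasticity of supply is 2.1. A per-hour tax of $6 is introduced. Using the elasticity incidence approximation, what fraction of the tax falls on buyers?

Incidence ratio: buyers' share ≈ εs / (εs + |εd|) = 2.1 / (2.1 + 2.9) = 0.42.
Supply is the less elastic side, so buyers bear the smaller share.

Buyers' share ≈ 0.42.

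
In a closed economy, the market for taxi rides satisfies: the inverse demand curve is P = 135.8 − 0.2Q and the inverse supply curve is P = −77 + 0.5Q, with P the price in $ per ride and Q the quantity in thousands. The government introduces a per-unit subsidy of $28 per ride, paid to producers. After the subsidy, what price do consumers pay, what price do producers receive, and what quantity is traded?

Rewrite in direct form: Qd = 679 − 5P and Qs = 2P + 154.
Before the subsidy: set 679 − 5P = 2P + 154 → P* = $75, Q* = 304.
With a per-unit subsidy paid to producers, each receives P + 28 per unit sold, so supply becomes Qs = 2(P + 28) + 154.
Solving gives Q = 344 with consumers paying $67 and producers receiving $95 (the $28 wedge).

Consumers pay $67; producers receive $95; quantity = 344.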